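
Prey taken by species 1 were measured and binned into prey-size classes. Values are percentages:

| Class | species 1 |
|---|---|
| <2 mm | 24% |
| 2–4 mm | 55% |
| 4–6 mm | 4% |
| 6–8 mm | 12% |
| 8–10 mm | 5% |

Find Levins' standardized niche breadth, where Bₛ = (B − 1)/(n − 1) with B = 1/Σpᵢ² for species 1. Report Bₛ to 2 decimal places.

Convert percentages to proportions (divide by 100).
Σpᵢ² = 0.24² + 0.55² + 0.04² + 0.12² + 0.05² = 0.0576 + 0.3025 + 0.0016 + 0.0144 + 0.0025 = 0.3786
B = 1 / 0.3786 = 2.6413
Bₛ = (B − 1)/(n − 1) = (2.6413 − 1)/(5 − 1) = 1.6413/4 = 0.4103

0.41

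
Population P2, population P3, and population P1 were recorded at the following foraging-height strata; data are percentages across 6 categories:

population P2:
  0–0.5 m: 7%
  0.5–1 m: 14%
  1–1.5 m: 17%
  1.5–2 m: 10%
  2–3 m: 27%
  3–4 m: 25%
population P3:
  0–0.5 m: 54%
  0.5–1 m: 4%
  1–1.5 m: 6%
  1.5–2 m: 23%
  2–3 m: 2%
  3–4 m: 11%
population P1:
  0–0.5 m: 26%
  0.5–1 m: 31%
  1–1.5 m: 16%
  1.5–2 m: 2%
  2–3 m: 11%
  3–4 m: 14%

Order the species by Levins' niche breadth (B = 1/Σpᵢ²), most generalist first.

population P2 > population P1 > population P3

Convert percentages to proportions (divide by 100).
Σp_P2ᵢ² = 0.07² + 0.14² + 0.17² + 0.10² + 0.27² + 0.25² = 0.0049 + 0.0196 + 0.0289 + 0.0100 + 0.0729 + 0.0625 = 0.1988
B_P2 = 1 / 0.1988 = 5.0302
Σp_P3ᵢ² = 0.54² + 0.04² + 0.06² + 0.23² + 0.02² + 0.11² = 0.2916 + 0.0016 + 0.0036 + 0.0529 + 0.0004 + 0.0121 = 0.3622
B_P3 = 1 / 0.3622 = 2.7609
Σp_P1ᵢ² = 0.26² + 0.31² + 0.16² + 0.02² + 0.11² + 0.14² = 0.0676 + 0.0961 + 0.0256 + 0.0004 + 0.0121 + 0.0196 = 0.2214
B_P1 = 1 / 0.2214 = 4.5167
Ranking by B (broadest → narrowest): population P2 (5.03) > population P1 (4.52) > population P3 (2.76)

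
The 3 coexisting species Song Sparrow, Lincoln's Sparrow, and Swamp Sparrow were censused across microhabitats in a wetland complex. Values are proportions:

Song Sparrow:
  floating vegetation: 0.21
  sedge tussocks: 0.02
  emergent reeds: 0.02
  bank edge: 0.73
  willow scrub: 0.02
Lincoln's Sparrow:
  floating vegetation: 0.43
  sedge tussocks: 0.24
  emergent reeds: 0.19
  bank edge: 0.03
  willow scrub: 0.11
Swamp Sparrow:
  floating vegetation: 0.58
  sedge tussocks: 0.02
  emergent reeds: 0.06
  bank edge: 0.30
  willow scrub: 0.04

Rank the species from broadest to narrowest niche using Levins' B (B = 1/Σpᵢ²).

Lincoln's Sparrow > Swamp Sparrow > Song Sparrow

Σp_Songᵢ² = 0.21² + 0.02² + 0.02² + 0.73² + 0.02² = 0.0441 + 0.0004 + 0.0004 + 0.5329 + 0.0004 = 0.5782
B_Song = 1 / 0.5782 = 1.7295
Σp_Lincᵢ² = 0.43² + 0.24² + 0.19² + 0.03² + 0.11² = 0.1849 + 0.0576 + 0.0361 + 0.0009 + 0.0121 = 0.2916
B_Linc = 1 / 0.2916 = 3.4294
Σp_Swamᵢ² = 0.58² + 0.02² + 0.06² + 0.30² + 0.04² = 0.3364 + 0.0004 + 0.0036 + 0.0900 + 0.0016 = 0.4320
B_Swam = 1 / 0.4320 = 2.3148
Ranking by B (broadest → narrowest): Lincoln's Sparrow (3.43) > Swamp Sparrow (2.31) > Song Sparrow (1.73)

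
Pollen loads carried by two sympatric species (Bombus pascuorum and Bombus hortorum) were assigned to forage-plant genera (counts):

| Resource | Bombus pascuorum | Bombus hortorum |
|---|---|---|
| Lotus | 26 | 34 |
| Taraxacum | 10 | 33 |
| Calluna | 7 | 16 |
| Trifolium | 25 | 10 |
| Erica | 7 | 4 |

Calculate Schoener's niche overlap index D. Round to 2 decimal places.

0.72

Proportions for Bombus pascuorum (n=75): 26/75=0.3467, 10/75=0.1333, 7/75=0.0933, 25/75=0.3333, 7/75=0.0933
Proportions for Bombus hortorum (n=97): 34/97=0.3505, 33/97=0.3402, 16/97=0.1649, 10/97=0.1031, 4/97=0.0412
Σ|p₁ᵢ − p₂ᵢ| = 0.0038 + 0.2069 + 0.0716 + 0.2302 + 0.0521 = 0.5646
D = 1 − ½ × 0.5646 = 1 − 0.28230 = 0.71770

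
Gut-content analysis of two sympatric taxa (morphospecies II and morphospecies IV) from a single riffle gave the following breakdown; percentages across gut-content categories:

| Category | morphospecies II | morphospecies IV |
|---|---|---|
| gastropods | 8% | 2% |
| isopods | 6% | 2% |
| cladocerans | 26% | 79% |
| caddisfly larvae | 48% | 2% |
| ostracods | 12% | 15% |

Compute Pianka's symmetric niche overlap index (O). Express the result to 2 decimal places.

0.52

Convert percentages to proportions (divide by 100).
Σ p₁ᵢp₂ᵢ = 0.0016 + 0.0012 + 0.2054 + 0.0096 + 0.0180 = 0.2358
Σp_1ᵢ² = 0.08² + 0.06² + 0.26² + 0.48² + 0.12² = 0.0064 + 0.0036 + 0.0676 + 0.2304 + 0.0144 = 0.3224
Σp_2ᵢ² = 0.02² + 0.02² + 0.79² + 0.02² + 0.15² = 0.0004 + 0.0004 + 0.6241 + 0.0004 + 0.0225 = 0.6478
O = 0.2358 / √(0.3224 × 0.6478) = 0.2358 / 0.45700 = 0.5160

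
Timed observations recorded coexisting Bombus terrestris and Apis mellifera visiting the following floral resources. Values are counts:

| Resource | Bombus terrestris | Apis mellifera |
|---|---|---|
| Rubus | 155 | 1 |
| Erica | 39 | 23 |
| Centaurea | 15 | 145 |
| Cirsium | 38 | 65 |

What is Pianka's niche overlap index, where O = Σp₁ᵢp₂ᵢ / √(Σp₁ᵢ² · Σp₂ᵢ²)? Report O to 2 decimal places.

Proportions for Bombus terrestris (n=247): 155/247=0.6275, 39/247=0.1579, 15/247=0.0607, 38/247=0.1538
Proportions for Apis mellifera (n=234): 1/234=0.0043, 23/234=0.0983, 145/234=0.6197, 65/234=0.2778
Σ p₁ᵢp₂ᵢ = 0.002698 + 0.015522 + 0.037616 + 0.042726 = 0.098562
Σp_1ᵢ² = 0.6275² + 0.1579² + 0.0607² + 0.1538² = 0.393756 + 0.024932 + 0.003684 + 0.023654 = 0.446026
Σp_2ᵢ² = 0.0043² + 0.0983² + 0.6197² + 0.2778² = 0.000018 + 0.009663 + 0.384028 + 0.077173 = 0.470882
O = 0.098562 / √(0.446026 × 0.470882) = 0.098562 / 0.4582855 = 0.2151

0.22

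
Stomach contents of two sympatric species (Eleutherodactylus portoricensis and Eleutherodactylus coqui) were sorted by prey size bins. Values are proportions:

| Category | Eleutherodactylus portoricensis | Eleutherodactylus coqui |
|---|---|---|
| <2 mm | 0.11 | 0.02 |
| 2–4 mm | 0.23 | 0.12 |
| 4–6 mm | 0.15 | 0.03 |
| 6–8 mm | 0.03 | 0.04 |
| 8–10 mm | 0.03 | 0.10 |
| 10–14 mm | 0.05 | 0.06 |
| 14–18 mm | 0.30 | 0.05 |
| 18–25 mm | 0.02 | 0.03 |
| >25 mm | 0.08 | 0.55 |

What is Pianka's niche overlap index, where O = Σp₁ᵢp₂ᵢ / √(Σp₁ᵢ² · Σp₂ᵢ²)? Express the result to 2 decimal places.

0.40

Σ p₁ᵢp₂ᵢ = 0.0022 + 0.0276 + 0.0045 + 0.0012 + 0.0030 + 0.0030 + 0.0150 + 0.0006 + 0.0440 = 0.1011
Σp_1ᵢ² = 0.11² + 0.23² + 0.15² + 0.03² + 0.03² + 0.05² + 0.30² + 0.02² + 0.08² = 0.0121 + 0.0529 + 0.0225 + 0.0009 + 0.0009 + 0.0025 + 0.0900 + 0.0004 + 0.0064 = 0.1886
Σp_2ᵢ² = 0.02² + 0.12² + 0.03² + 0.04² + 0.10² + 0.06² + 0.05² + 0.03² + 0.55² = 0.0004 + 0.0144 + 0.0009 + 0.0016 + 0.0100 + 0.0036 + 0.0025 + 0.0009 + 0.3025 = 0.3368
O = 0.1011 / √(0.1886 × 0.3368) = 0.1011 / 0.25203 = 0.4011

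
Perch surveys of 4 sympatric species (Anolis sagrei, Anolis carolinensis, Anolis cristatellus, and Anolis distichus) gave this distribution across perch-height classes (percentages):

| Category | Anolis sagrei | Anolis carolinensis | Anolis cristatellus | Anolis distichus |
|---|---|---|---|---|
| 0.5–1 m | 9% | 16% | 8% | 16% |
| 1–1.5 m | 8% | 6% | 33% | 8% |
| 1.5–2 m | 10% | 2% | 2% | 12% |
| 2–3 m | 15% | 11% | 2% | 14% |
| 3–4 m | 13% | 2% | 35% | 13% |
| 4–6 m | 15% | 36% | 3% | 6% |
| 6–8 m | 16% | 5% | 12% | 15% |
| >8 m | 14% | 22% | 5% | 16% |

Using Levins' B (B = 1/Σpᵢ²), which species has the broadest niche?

Anolis sagrei

Convert percentages to proportions (divide by 100).
Σp_sagrᵢ² = 0.09² + 0.08² + 0.10² + 0.15² + 0.13² + 0.15² + 0.16² + 0.14² = 0.0081 + 0.0064 + 0.0100 + 0.0225 + 0.0169 + 0.0225 + 0.0256 + 0.0196 = 0.1316
B_sagr = 1 / 0.1316 = 7.5988
Σp_caroᵢ² = 0.16² + 0.06² + 0.02² + 0.11² + 0.02² + 0.36² + 0.05² + 0.22² = 0.0256 + 0.0036 + 0.0004 + 0.0121 + 0.0004 + 0.1296 + 0.0025 + 0.0484 = 0.2226
B_caro = 1 / 0.2226 = 4.4924
Σp_crisᵢ² = 0.08² + 0.33² + 0.02² + 0.02² + 0.35² + 0.03² + 0.12² + 0.05² = 0.0064 + 0.1089 + 0.0004 + 0.0004 + 0.1225 + 0.0009 + 0.0144 + 0.0025 = 0.2564
B_cris = 1 / 0.2564 = 3.9002
Σp_distᵢ² = 0.16² + 0.08² + 0.12² + 0.14² + 0.13² + 0.06² + 0.15² + 0.16² = 0.0256 + 0.0064 + 0.0144 + 0.0196 + 0.0169 + 0.0036 + 0.0225 + 0.0256 = 0.1346
B_dist = 1 / 0.1346 = 7.4294
Highest B → broadest niche (most generalist): Anolis sagrei (B = 7.60).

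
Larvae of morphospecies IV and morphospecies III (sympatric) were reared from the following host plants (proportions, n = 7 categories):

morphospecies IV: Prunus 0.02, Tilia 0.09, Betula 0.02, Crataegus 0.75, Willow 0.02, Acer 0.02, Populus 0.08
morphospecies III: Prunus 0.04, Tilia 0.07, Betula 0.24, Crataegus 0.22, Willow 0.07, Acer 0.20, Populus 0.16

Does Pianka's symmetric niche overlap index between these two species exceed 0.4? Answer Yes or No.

Yes

Σ p₁ᵢp₂ᵢ = 0.0008 + 0.0063 + 0.0048 + 0.1650 + 0.0014 + 0.0040 + 0.0128 = 0.1951
Σp_1ᵢ² = 0.02² + 0.09² + 0.02² + 0.75² + 0.02² + 0.02² + 0.08² = 0.0004 + 0.0081 + 0.0004 + 0.5625 + 0.0004 + 0.0004 + 0.0064 = 0.5786
Σp_2ᵢ² = 0.04² + 0.07² + 0.24² + 0.22² + 0.07² + 0.20² + 0.16² = 0.0016 + 0.0049 + 0.0576 + 0.0484 + 0.0049 + 0.0400 + 0.0256 = 0.1830
O = 0.1951 / √(0.5786 × 0.1830) = 0.1951 / 0.32540 = 0.5996
O = 0.5996 > 0.4 → Yes.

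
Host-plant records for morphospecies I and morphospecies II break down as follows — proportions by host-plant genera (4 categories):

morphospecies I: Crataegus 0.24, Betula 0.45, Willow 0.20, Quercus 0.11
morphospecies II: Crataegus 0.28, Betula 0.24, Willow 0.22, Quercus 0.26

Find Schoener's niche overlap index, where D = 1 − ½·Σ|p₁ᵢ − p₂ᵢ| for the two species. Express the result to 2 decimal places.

Σ|p₁ᵢ − p₂ᵢ| = 0.04 + 0.21 + 0.02 + 0.15 = 0.42
D = 1 − ½ × 0.42 = 1 − 0.210 = 0.7900

0.79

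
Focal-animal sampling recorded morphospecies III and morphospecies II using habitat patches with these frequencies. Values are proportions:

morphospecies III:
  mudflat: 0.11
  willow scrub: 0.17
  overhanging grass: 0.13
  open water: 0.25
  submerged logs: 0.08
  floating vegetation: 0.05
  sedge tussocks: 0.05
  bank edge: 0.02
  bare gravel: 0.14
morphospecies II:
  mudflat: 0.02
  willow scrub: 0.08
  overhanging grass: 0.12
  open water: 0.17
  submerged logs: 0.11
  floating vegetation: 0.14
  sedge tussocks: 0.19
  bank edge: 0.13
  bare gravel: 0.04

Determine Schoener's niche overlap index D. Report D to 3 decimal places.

0.630

Σ|p₁ᵢ − p₂ᵢ| = 0.09 + 0.09 + 0.01 + 0.08 + 0.03 + 0.09 + 0.14 + 0.11 + 0.10 = 0.74
D = 1 − ½ × 0.74 = 1 − 0.370 = 0.63000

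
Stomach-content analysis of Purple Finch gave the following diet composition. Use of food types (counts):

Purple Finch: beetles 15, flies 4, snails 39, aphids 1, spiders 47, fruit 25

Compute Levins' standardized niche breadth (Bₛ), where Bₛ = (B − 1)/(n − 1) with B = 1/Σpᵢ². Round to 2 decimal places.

Proportions for Purple Finch (n=131): 15/131=0.1145, 4/131=0.0305, 39/131=0.2977, 1/131=0.0076, 47/131=0.3588, 25/131=0.1908
Σpᵢ² = 0.1145² + 0.0305² + 0.2977² + 0.0076² + 0.3588² + 0.1908² = 0.013110 + 0.000930 + 0.088625 + 0.000058 + 0.128737 + 0.036405 = 0.267865
B = 1 / 0.267865 = 3.7332
Bₛ = (B − 1)/(n − 1) = (3.7332 − 1)/(6 − 1) = 2.7332/5 = 0.5466

0.55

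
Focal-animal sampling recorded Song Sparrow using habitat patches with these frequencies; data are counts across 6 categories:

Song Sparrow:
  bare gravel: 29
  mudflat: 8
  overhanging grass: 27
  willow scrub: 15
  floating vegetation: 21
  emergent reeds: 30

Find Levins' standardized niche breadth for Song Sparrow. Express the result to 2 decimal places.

0.86

Proportions for Song Sparrow (n=130): 29/130=0.2231, 8/130=0.0615, 27/130=0.2077, 15/130=0.1154, 21/130=0.1615, 30/130=0.2308
Σpᵢ² = 0.2231² + 0.0615² + 0.2077² + 0.1154² + 0.1615² + 0.2308² = 0.049774 + 0.003782 + 0.043139 + 0.013317 + 0.026082 + 0.053269 = 0.189363
B = 1 / 0.189363 = 5.2809
Bₛ = (B − 1)/(n − 1) = (5.2809 − 1)/(6 − 1) = 4.2809/5 = 0.8562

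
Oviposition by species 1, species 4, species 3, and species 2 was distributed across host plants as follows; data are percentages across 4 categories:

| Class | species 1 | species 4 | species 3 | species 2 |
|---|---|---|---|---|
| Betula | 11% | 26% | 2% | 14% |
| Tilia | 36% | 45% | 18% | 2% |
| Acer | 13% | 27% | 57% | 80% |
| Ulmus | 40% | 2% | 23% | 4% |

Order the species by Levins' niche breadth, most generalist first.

species 1 > species 4 > species 3 > species 2

Convert percentages to proportions (divide by 100).
Σp_1ᵢ² = 0.11² + 0.36² + 0.13² + 0.40² = 0.0121 + 0.1296 + 0.0169 + 0.1600 = 0.3186
B_1 = 1 / 0.3186 = 3.1387
Σp_4ᵢ² = 0.26² + 0.45² + 0.27² + 0.02² = 0.0676 + 0.2025 + 0.0729 + 0.0004 = 0.3434
B_4 = 1 / 0.3434 = 2.9121
Σp_3ᵢ² = 0.02² + 0.18² + 0.57² + 0.23² = 0.0004 + 0.0324 + 0.3249 + 0.0529 = 0.4106
B_3 = 1 / 0.4106 = 2.4355
Σp_2ᵢ² = 0.14² + 0.02² + 0.80² + 0.04² = 0.0196 + 0.0004 + 0.6400 + 0.0016 = 0.6616
B_2 = 1 / 0.6616 = 1.5115
Ranking by B (broadest → narrowest): species 1 (3.14) > species 4 (2.91) > species 3 (2.44) > species 2 (1.51)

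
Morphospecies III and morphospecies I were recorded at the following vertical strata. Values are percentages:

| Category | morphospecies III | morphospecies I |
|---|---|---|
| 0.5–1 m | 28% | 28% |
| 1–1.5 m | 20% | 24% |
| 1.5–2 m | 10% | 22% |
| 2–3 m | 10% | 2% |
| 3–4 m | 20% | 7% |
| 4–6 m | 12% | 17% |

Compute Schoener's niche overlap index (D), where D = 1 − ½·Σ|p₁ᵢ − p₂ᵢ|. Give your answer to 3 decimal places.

Convert percentages to proportions (divide by 100).
Σ|p₁ᵢ − p₂ᵢ| = 0.00 + 0.04 + 0.12 + 0.08 + 0.13 + 0.05 = 0.42
D = 1 − ½ × 0.42 = 1 − 0.210 = 0.79000

0.790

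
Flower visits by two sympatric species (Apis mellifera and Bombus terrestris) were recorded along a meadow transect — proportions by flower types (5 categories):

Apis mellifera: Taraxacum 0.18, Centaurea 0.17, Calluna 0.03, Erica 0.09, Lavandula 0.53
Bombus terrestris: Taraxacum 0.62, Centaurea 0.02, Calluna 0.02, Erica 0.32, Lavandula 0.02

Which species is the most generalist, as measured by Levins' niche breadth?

Σp_mellᵢ² = 0.18² + 0.17² + 0.03² + 0.09² + 0.53² = 0.0324 + 0.0289 + 0.0009 + 0.0081 + 0.2809 = 0.3512
B_mell = 1 / 0.3512 = 2.8474
Σp_terrᵢ² = 0.62² + 0.02² + 0.02² + 0.32² + 0.02² = 0.3844 + 0.0004 + 0.0004 + 0.1024 + 0.0004 = 0.4880
B_terr = 1 / 0.4880 = 2.0492
Highest B → broadest niche (most generalist): Apis mellifera (B = 2.85).

Apis mellifera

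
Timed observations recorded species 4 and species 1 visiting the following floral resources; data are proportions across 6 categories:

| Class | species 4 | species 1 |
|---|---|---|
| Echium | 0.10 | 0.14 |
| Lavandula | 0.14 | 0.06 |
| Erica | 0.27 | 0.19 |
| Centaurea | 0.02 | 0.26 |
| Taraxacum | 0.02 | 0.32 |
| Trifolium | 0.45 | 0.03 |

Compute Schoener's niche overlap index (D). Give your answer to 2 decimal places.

0.42

Σ|p₁ᵢ − p₂ᵢ| = 0.04 + 0.08 + 0.08 + 0.24 + 0.30 + 0.42 = 1.16
D = 1 − ½ × 1.16 = 1 − 0.580 = 0.4200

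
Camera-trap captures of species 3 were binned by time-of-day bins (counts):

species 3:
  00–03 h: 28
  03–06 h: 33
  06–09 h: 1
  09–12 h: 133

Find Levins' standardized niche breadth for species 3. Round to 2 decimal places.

0.31

Proportions for species 3 (n=195): 28/195=0.1436, 33/195=0.1692, 1/195=0.0051, 133/195=0.6821
Σpᵢ² = 0.1436² + 0.1692² + 0.0051² + 0.6821² = 0.020621 + 0.028629 + 0.000026 + 0.465260 = 0.514536
B = 1 / 0.514536 = 1.9435
Bₛ = (B − 1)/(n − 1) = (1.9435 − 1)/(4 − 1) = 0.9435/3 = 0.3145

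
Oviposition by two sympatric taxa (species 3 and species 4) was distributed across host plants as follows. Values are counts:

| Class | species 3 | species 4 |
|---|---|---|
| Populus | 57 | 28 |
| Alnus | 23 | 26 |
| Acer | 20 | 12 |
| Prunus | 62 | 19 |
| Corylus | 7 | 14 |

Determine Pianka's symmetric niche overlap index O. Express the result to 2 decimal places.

Proportions for species 3 (n=169): 57/169=0.3373, 23/169=0.1361, 20/169=0.1183, 62/169=0.3669, 7/169=0.0414
Proportions for species 4 (n=99): 28/99=0.2828, 26/99=0.2626, 12/99=0.1212, 19/99=0.1919, 14/99=0.1414
Σ p₁ᵢp₂ᵢ = 0.095388 + 0.035740 + 0.014338 + 0.070408 + 0.005854 = 0.221728
Σp_1ᵢ² = 0.3373² + 0.1361² + 0.1183² + 0.3669² + 0.0414² = 0.113771 + 0.018523 + 0.013995 + 0.134616 + 0.001714 = 0.282619
Σp_2ᵢ² = 0.2828² + 0.2626² + 0.1212² + 0.1919² + 0.1414² = 0.079976 + 0.068959 + 0.014689 + 0.036826 + 0.019994 = 0.220444
O = 0.221728 / √(0.282619 × 0.220444) = 0.221728 / 0.2496030 = 0.8883

0.89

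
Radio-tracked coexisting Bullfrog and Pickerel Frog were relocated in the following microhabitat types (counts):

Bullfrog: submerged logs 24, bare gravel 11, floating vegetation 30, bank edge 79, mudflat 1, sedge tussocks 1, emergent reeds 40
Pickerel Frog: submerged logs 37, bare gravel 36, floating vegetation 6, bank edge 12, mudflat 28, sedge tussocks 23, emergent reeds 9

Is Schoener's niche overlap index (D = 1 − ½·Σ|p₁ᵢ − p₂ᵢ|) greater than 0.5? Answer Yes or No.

No

Proportions for Bullfrog (n=186): 24/186=0.1290, 11/186=0.0591, 30/186=0.1613, 79/186=0.4247, 1/186=0.0054, 1/186=0.0054, 40/186=0.2151
Proportions for Pickerel Frog (n=151): 37/151=0.2450, 36/151=0.2384, 6/151=0.0397, 12/151=0.0795, 28/151=0.1854, 23/151=0.1523, 9/151=0.0596
Σ|p₁ᵢ − p₂ᵢ| = 0.1160 + 0.1793 + 0.1216 + 0.3452 + 0.1800 + 0.1469 + 0.1555 = 1.2445
D = 1 − ½ × 1.2445 = 1 − 0.62225 = 0.37775
D = 0.37775 < 0.5 → No.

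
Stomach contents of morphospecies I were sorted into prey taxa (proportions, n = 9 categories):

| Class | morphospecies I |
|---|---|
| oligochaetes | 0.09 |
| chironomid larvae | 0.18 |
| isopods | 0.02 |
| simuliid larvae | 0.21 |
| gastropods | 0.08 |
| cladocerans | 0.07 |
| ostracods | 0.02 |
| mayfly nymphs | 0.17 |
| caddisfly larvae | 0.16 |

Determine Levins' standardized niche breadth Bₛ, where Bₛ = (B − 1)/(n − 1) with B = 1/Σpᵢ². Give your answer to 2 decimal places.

0.70

Σpᵢ² = 0.09² + 0.18² + 0.02² + 0.21² + 0.08² + 0.07² + 0.02² + 0.17² + 0.16² = 0.0081 + 0.0324 + 0.0004 + 0.0441 + 0.0064 + 0.0049 + 0.0004 + 0.0289 + 0.0256 = 0.1512
B = 1 / 0.1512 = 6.6138
Bₛ = (B − 1)/(n − 1) = (6.6138 − 1)/(9 − 1) = 5.6138/8 = 0.7017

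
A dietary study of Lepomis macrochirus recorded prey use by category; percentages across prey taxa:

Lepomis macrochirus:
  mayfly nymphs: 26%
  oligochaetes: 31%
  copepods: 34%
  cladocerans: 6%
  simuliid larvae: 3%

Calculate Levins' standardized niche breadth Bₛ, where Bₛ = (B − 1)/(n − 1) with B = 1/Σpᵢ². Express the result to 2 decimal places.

0.63

Convert percentages to proportions (divide by 100).
Σpᵢ² = 0.26² + 0.31² + 0.34² + 0.06² + 0.03² = 0.0676 + 0.0961 + 0.1156 + 0.0036 + 0.0009 = 0.2838
B = 1 / 0.2838 = 3.5236
Bₛ = (B − 1)/(n − 1) = (3.5236 − 1)/(5 − 1) = 2.5236/4 = 0.6309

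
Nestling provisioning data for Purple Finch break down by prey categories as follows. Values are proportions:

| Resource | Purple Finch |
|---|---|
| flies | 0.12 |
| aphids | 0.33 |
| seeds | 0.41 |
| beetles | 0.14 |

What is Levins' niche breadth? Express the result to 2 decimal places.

3.22

Σpᵢ² = 0.12² + 0.33² + 0.41² + 0.14² = 0.0144 + 0.1089 + 0.1681 + 0.0196 = 0.3110
B = 1 / 0.3110 = 3.2154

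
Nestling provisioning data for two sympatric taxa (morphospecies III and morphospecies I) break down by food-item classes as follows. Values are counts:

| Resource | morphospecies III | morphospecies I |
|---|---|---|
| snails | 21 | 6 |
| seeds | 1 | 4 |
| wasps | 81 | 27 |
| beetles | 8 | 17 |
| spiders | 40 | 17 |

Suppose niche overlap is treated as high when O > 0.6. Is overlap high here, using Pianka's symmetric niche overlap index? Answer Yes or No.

Yes

Proportions for morphospecies III (n=151): 21/151=0.1391, 1/151=0.0066, 81/151=0.5364, 8/151=0.0530, 40/151=0.2649
Proportions for morphospecies I (n=71): 6/71=0.0845, 4/71=0.0563, 27/71=0.3803, 17/71=0.2394, 17/71=0.2394
Σ p₁ᵢp₂ᵢ = 0.011754 + 0.000372 + 0.203993 + 0.012688 + 0.063417 = 0.292224
Σp_1ᵢ² = 0.1391² + 0.0066² + 0.5364² + 0.0530² + 0.2649² = 0.019349 + 0.000044 + 0.287725 + 0.002809 + 0.070172 = 0.380099
Σp_2ᵢ² = 0.0845² + 0.0563² + 0.3803² + 0.2394² + 0.2394² = 0.007140 + 0.003170 + 0.144628 + 0.057312 + 0.057312 = 0.269562
O = 0.292224 / √(0.380099 × 0.269562) = 0.292224 / 0.3200941 = 0.9129
O = 0.9129 > 0.6 → Yes.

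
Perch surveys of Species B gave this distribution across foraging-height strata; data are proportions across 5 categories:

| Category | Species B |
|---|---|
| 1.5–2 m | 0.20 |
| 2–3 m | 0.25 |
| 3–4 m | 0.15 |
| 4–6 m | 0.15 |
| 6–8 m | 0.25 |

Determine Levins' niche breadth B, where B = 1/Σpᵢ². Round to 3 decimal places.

Σpᵢ² = 0.20² + 0.25² + 0.15² + 0.15² + 0.25² = 0.0400 + 0.0625 + 0.0225 + 0.0225 + 0.0625 = 0.2100
B = 1 / 0.2100 = 4.76190

4.762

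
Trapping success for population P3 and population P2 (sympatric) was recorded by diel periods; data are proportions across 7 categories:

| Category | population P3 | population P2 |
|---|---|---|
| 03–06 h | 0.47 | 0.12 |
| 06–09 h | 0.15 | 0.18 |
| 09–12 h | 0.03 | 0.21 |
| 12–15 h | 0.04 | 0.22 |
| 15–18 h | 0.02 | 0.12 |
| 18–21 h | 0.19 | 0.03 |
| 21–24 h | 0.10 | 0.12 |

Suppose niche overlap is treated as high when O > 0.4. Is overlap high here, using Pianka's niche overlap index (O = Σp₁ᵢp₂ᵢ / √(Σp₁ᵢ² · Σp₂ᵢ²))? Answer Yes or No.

Σ p₁ᵢp₂ᵢ = 0.0564 + 0.0270 + 0.0063 + 0.0088 + 0.0024 + 0.0057 + 0.0120 = 0.1186
Σp_1ᵢ² = 0.47² + 0.15² + 0.03² + 0.04² + 0.02² + 0.19² + 0.10² = 0.2209 + 0.0225 + 0.0009 + 0.0016 + 0.0004 + 0.0361 + 0.0100 = 0.2924
Σp_2ᵢ² = 0.12² + 0.18² + 0.21² + 0.22² + 0.12² + 0.03² + 0.12² = 0.0144 + 0.0324 + 0.0441 + 0.0484 + 0.0144 + 0.0009 + 0.0144 = 0.1690
O = 0.1186 / √(0.2924 × 0.1690) = 0.1186 / 0.22230 = 0.5335
O = 0.5335 > 0.4 → Yes.

Yes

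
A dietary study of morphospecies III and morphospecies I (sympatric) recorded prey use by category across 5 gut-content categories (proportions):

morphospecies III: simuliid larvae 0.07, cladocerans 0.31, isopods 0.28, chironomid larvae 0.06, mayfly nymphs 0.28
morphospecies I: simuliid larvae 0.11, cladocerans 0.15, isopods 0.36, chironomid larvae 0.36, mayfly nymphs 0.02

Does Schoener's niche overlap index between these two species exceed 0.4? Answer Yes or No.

Yes

Σ|p₁ᵢ − p₂ᵢ| = 0.04 + 0.16 + 0.08 + 0.30 + 0.26 = 0.84
D = 1 − ½ × 0.84 = 1 − 0.420 = 0.5800
D = 0.5800 > 0.4 → Yes.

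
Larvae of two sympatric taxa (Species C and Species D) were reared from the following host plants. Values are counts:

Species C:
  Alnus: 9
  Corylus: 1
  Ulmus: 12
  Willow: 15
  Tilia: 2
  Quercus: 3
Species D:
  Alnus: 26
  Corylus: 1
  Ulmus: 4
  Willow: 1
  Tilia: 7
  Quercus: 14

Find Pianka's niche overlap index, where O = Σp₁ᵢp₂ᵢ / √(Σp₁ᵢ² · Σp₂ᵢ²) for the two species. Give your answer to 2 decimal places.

0.54

Proportions for Species C (n=42): 9/42=0.2143, 1/42=0.0238, 12/42=0.2857, 15/42=0.3571, 2/42=0.0476, 3/42=0.0714
Proportions for Species D (n=53): 26/53=0.4906, 1/53=0.0189, 4/53=0.0755, 1/53=0.0189, 7/53=0.1321, 14/53=0.2642
Σ p₁ᵢp₂ᵢ = 0.105136 + 0.000450 + 0.021570 + 0.006749 + 0.006288 + 0.018864 = 0.159057
Σp_1ᵢ² = 0.2143² + 0.0238² + 0.2857² + 0.3571² + 0.0476² + 0.0714² = 0.045924 + 0.000566 + 0.081624 + 0.127520 + 0.002266 + 0.005098 = 0.262998
Σp_2ᵢ² = 0.4906² + 0.0189² + 0.0755² + 0.0189² + 0.1321² + 0.2642² = 0.240688 + 0.000357 + 0.005700 + 0.000357 + 0.017450 + 0.069802 = 0.334354
O = 0.159057 / √(0.262998 × 0.334354) = 0.159057 / 0.2965374 = 0.5364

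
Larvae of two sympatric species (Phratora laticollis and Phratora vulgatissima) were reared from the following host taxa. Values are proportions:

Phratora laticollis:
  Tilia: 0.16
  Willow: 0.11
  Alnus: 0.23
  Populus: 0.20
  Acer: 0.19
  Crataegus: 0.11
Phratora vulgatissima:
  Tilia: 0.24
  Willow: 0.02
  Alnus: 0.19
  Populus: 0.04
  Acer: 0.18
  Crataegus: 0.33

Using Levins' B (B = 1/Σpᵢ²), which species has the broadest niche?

Phratora laticollis

Σp_latiᵢ² = 0.16² + 0.11² + 0.23² + 0.20² + 0.19² + 0.11² = 0.0256 + 0.0121 + 0.0529 + 0.0400 + 0.0361 + 0.0121 = 0.1788
B_lati = 1 / 0.1788 = 5.5928
Σp_vulgᵢ² = 0.24² + 0.02² + 0.19² + 0.04² + 0.18² + 0.33² = 0.0576 + 0.0004 + 0.0361 + 0.0016 + 0.0324 + 0.1089 = 0.2370
B_vulg = 1 / 0.2370 = 4.2194
Highest B → broadest niche (most generalist): Phratora laticollis (B = 5.59).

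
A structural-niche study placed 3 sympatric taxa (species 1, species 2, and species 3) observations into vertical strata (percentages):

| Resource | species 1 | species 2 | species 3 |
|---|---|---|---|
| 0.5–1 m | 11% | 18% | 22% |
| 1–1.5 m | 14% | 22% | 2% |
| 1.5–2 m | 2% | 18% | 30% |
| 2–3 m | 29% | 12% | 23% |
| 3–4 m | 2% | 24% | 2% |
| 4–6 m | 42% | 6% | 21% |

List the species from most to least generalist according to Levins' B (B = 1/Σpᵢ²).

species 2 > species 3 > species 1

Convert percentages to proportions (divide by 100).
Σp_1ᵢ² = 0.11² + 0.14² + 0.02² + 0.29² + 0.02² + 0.42² = 0.0121 + 0.0196 + 0.0004 + 0.0841 + 0.0004 + 0.1764 = 0.2930
B_1 = 1 / 0.2930 = 3.4130
Σp_2ᵢ² = 0.18² + 0.22² + 0.18² + 0.12² + 0.24² + 0.06² = 0.0324 + 0.0484 + 0.0324 + 0.0144 + 0.0576 + 0.0036 = 0.1888
B_2 = 1 / 0.1888 = 5.2966
Σp_3ᵢ² = 0.22² + 0.02² + 0.30² + 0.23² + 0.02² + 0.21² = 0.0484 + 0.0004 + 0.0900 + 0.0529 + 0.0004 + 0.0441 = 0.2362
B_3 = 1 / 0.2362 = 4.2337
Ranking by B (broadest → narrowest): species 2 (5.30) > species 3 (4.23) > species 1 (3.41)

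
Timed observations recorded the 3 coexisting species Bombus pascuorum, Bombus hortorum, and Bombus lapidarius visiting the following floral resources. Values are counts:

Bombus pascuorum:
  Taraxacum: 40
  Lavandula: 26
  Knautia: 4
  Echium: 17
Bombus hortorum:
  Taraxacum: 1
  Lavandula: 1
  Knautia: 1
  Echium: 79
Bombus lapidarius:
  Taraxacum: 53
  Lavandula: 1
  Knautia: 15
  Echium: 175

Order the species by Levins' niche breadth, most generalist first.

Bombus pascuorum > Bombus lapidarius > Bombus hortorum

Proportions for Bombus pascuorum (n=87): 40/87=0.4598, 26/87=0.2989, 4/87=0.0460, 17/87=0.1954
Proportions for Bombus hortorum (n=82): 1/82=0.0122, 1/82=0.0122, 1/82=0.0122, 79/82=0.9634
Proportions for Bombus lapidarius (n=244): 53/244=0.2172, 1/244=0.0041, 15/244=0.0615, 175/244=0.7172
Σp_pascᵢ² = 0.4598² + 0.2989² + 0.0460² + 0.1954² = 0.211416 + 0.089341 + 0.002116 + 0.038181 = 0.341054
B_pasc = 1 / 0.341054 = 2.9321
Σp_hortᵢ² = 0.0122² + 0.0122² + 0.0122² + 0.9634² = 0.000149 + 0.000149 + 0.000149 + 0.928140 = 0.928587
B_hort = 1 / 0.928587 = 1.0769
Σp_lapiᵢ² = 0.2172² + 0.0041² + 0.0615² + 0.7172² = 0.047176 + 0.000017 + 0.003782 + 0.514376 = 0.565351
B_lapi = 1 / 0.565351 = 1.7688
Ranking by B (broadest → narrowest): Bombus pascuorum (2.93) > Bombus lapidarius (1.77) > Bombus hortorum (1.08)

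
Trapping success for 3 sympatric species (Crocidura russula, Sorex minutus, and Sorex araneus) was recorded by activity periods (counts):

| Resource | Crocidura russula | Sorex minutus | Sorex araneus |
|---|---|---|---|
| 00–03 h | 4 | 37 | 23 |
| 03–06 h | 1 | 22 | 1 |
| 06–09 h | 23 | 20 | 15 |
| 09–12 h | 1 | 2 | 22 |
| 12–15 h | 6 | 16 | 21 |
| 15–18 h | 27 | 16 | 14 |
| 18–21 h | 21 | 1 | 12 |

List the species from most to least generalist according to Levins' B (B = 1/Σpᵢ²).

Proportions for Crocidura russula (n=83): 4/83=0.0482, 1/83=0.0120, 23/83=0.2771, 1/83=0.0120, 6/83=0.0723, 27/83=0.3253, 21/83=0.2530
Proportions for Sorex minutus (n=114): 37/114=0.3246, 22/114=0.1930, 20/114=0.1754, 2/114=0.0175, 16/114=0.1404, 16/114=0.1404, 1/114=0.0088
Proportions for Sorex araneus (n=108): 23/108=0.2130, 1/108=0.0093, 15/108=0.1389, 22/108=0.2037, 21/108=0.1944, 14/108=0.1296, 12/108=0.1111
Σp_russᵢ² = 0.0482² + 0.0120² + 0.2771² + 0.0120² + 0.0723² + 0.3253² + 0.2530² = 0.002323 + 0.000144 + 0.076784 + 0.000144 + 0.005227 + 0.105820 + 0.064009 = 0.254451
B_russ = 1 / 0.254451 = 3.9300
Σp_minuᵢ² = 0.3246² + 0.1930² + 0.1754² + 0.0175² + 0.1404² + 0.1404² + 0.0088² = 0.105365 + 0.037249 + 0.030765 + 0.000306 + 0.019712 + 0.019712 + 0.000077 = 0.213186
B_minu = 1 / 0.213186 = 4.6907
Σp_aranᵢ² = 0.2130² + 0.0093² + 0.1389² + 0.2037² + 0.1944² + 0.1296² + 0.1111² = 0.045369 + 0.000086 + 0.019293 + 0.041494 + 0.037791 + 0.016796 + 0.012343 = 0.173172
B_aran = 1 / 0.173172 = 5.7746
Ranking by B (broadest → narrowest): Sorex araneus (5.77) > Sorex minutus (4.69) > Crocidura russula (3.93)

Sorex araneus > Sorex minutus > Crocidura russula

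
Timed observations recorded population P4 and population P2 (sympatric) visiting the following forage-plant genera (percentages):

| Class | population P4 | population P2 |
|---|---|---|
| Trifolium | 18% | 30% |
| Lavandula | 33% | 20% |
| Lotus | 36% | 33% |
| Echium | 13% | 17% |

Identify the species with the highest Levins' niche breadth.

Convert percentages to proportions (divide by 100).
Σp_P4ᵢ² = 0.18² + 0.33² + 0.36² + 0.13² = 0.0324 + 0.1089 + 0.1296 + 0.0169 = 0.2878
B_P4 = 1 / 0.2878 = 3.4746
Σp_P2ᵢ² = 0.30² + 0.20² + 0.33² + 0.17² = 0.0900 + 0.0400 + 0.1089 + 0.0289 = 0.2678
B_P2 = 1 / 0.2678 = 3.7341
Highest B → broadest niche (most generalist): population P2 (B = 3.73).

population P2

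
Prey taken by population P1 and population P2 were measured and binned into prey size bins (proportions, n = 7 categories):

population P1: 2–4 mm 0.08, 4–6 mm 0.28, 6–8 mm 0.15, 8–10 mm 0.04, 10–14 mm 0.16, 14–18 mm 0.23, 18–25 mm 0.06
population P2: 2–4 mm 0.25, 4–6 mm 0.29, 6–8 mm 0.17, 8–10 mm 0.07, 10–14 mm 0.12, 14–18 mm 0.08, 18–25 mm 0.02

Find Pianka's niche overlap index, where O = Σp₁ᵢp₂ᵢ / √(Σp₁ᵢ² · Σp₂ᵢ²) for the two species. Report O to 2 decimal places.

Σ p₁ᵢp₂ᵢ = 0.0200 + 0.0812 + 0.0255 + 0.0028 + 0.0192 + 0.0184 + 0.0012 = 0.1683
Σp_1ᵢ² = 0.08² + 0.28² + 0.15² + 0.04² + 0.16² + 0.23² + 0.06² = 0.0064 + 0.0784 + 0.0225 + 0.0016 + 0.0256 + 0.0529 + 0.0036 = 0.1910
Σp_2ᵢ² = 0.25² + 0.29² + 0.17² + 0.07² + 0.12² + 0.08² + 0.02² = 0.0625 + 0.0841 + 0.0289 + 0.0049 + 0.0144 + 0.0064 + 0.0004 = 0.2016
O = 0.1683 / √(0.1910 × 0.2016) = 0.1683 / 0.19623 = 0.8577

0.86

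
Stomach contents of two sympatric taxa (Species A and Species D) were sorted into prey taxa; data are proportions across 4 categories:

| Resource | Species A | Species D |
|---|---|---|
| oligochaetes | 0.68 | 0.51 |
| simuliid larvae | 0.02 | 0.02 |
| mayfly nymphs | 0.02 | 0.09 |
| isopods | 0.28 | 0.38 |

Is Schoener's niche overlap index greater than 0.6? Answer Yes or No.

Yes

Σ|p₁ᵢ − p₂ᵢ| = 0.17 + 0.00 + 0.07 + 0.10 = 0.34
D = 1 − ½ × 0.34 = 1 − 0.170 = 0.8300
D = 0.8300 > 0.6 → Yes.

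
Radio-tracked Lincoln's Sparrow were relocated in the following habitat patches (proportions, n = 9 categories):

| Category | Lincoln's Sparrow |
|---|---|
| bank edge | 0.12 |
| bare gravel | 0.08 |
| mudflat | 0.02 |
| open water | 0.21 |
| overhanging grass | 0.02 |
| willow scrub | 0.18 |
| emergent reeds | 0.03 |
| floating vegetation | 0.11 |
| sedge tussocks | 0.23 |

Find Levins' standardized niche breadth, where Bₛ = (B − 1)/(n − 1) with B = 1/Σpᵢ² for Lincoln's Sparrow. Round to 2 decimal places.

0.64

Σpᵢ² = 0.12² + 0.08² + 0.02² + 0.21² + 0.02² + 0.18² + 0.03² + 0.11² + 0.23² = 0.0144 + 0.0064 + 0.0004 + 0.0441 + 0.0004 + 0.0324 + 0.0009 + 0.0121 + 0.0529 = 0.1640
B = 1 / 0.1640 = 6.0976
Bₛ = (B − 1)/(n − 1) = (6.0976 − 1)/(9 − 1) = 5.0976/8 = 0.6372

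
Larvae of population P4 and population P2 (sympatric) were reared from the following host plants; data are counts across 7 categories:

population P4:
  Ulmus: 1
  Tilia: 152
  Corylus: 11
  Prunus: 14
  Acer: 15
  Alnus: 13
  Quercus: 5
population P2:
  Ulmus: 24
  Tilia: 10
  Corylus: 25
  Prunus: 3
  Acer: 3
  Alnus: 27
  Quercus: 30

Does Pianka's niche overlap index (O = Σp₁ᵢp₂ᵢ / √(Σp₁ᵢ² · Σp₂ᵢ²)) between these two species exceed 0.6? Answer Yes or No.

Proportions for population P4 (n=211): 1/211=0.0047, 152/211=0.7204, 11/211=0.0521, 14/211=0.0664, 15/211=0.0711, 13/211=0.0616, 5/211=0.0237
Proportions for population P2 (n=122): 24/122=0.1967, 10/122=0.0820, 25/122=0.2049, 3/122=0.0246, 3/122=0.0246, 27/122=0.2213, 30/122=0.2459
Σ p₁ᵢp₂ᵢ = 0.000924 + 0.059073 + 0.010675 + 0.001633 + 0.001749 + 0.013632 + 0.005828 = 0.093514
Σp_1ᵢ² = 0.0047² + 0.7204² + 0.0521² + 0.0664² + 0.0711² + 0.0616² + 0.0237² = 0.000022 + 0.518976 + 0.002714 + 0.004409 + 0.005055 + 0.003795 + 0.000562 = 0.535533
Σp_2ᵢ² = 0.1967² + 0.0820² + 0.2049² + 0.0246² + 0.0246² + 0.2213² + 0.2459² = 0.038691 + 0.006724 + 0.041984 + 0.000605 + 0.000605 + 0.048974 + 0.060467 = 0.198050
O = 0.093514 / √(0.535533 × 0.198050) = 0.093514 / 0.3256721 = 0.2871
O = 0.2871 < 0.6 → No.

No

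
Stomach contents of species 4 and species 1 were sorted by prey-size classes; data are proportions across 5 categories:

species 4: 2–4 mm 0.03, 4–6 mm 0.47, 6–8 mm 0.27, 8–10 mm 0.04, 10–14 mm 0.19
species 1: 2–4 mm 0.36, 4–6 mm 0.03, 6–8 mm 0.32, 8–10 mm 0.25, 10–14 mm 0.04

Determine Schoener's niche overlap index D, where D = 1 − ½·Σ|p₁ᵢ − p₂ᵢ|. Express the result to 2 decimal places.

Σ|p₁ᵢ − p₂ᵢ| = 0.33 + 0.44 + 0.05 + 0.21 + 0.15 = 1.18
D = 1 − ½ × 1.18 = 1 − 0.590 = 0.4100

0.41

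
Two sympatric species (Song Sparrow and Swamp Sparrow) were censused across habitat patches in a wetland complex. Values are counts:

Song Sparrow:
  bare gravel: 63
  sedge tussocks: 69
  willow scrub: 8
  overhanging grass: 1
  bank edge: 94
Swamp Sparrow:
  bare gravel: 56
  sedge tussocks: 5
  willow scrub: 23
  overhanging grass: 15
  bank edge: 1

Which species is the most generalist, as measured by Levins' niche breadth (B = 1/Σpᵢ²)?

Song Sparrow

Proportions for Song Sparrow (n=235): 63/235=0.2681, 69/235=0.2936, 8/235=0.0340, 1/235=0.0043, 94/235=0.4000
Proportions for Swamp Sparrow (n=100): 56/100=0.5600, 5/100=0.0500, 23/100=0.2300, 15/100=0.1500, 1/100=0.0100
Σp_Songᵢ² = 0.2681² + 0.2936² + 0.0340² + 0.0043² + 0.4000² = 0.071878 + 0.086201 + 0.001156 + 0.000018 + 0.160000 = 0.319253
B_Song = 1 / 0.319253 = 3.1323
Σp_Swamᵢ² = 0.5600² + 0.0500² + 0.2300² + 0.1500² + 0.0100² = 0.313600 + 0.002500 + 0.052900 + 0.022500 + 0.000100 = 0.391600
B_Swam = 1 / 0.391600 = 2.5536
Highest B → broadest niche (most generalist): Song Sparrow (B = 3.13).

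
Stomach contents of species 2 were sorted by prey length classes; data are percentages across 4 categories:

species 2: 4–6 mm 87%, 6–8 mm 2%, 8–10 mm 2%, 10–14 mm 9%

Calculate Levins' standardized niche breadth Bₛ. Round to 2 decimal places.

Convert percentages to proportions (divide by 100).
Σpᵢ² = 0.87² + 0.02² + 0.02² + 0.09² = 0.7569 + 0.0004 + 0.0004 + 0.0081 = 0.7658
B = 1 / 0.7658 = 1.3058
Bₛ = (B − 1)/(n − 1) = (1.3058 − 1)/(4 − 1) = 0.3058/3 = 0.1019

0.10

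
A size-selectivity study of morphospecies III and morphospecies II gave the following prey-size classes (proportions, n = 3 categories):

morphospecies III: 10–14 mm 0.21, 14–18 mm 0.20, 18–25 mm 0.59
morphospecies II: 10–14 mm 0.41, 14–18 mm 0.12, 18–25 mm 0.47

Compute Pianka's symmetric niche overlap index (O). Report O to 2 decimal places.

0.93

Σ p₁ᵢp₂ᵢ = 0.0861 + 0.0240 + 0.2773 = 0.3874
Σp_1ᵢ² = 0.21² + 0.20² + 0.59² = 0.0441 + 0.0400 + 0.3481 = 0.4322
Σp_2ᵢ² = 0.41² + 0.12² + 0.47² = 0.1681 + 0.0144 + 0.2209 = 0.4034
O = 0.3874 / √(0.4322 × 0.4034) = 0.3874 / 0.41755 = 0.9278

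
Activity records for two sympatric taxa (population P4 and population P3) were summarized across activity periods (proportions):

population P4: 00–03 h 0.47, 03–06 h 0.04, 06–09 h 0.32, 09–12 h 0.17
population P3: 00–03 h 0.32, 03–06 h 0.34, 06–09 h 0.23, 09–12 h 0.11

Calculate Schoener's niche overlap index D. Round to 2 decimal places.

0.70

Σ|p₁ᵢ − p₂ᵢ| = 0.15 + 0.30 + 0.09 + 0.06 = 0.60
D = 1 − ½ × 0.60 = 1 − 0.300 = 0.7000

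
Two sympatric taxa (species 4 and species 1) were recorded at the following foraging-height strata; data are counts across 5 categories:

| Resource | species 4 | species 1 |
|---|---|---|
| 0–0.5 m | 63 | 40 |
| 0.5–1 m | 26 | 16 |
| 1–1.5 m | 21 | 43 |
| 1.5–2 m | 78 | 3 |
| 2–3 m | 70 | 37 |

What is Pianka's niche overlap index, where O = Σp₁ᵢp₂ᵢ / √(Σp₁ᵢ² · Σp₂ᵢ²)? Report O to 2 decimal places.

0.74

Proportions for species 4 (n=258): 63/258=0.2442, 26/258=0.1008, 21/258=0.0814, 78/258=0.3023, 70/258=0.2713
Proportions for species 1 (n=139): 40/139=0.2878, 16/139=0.1151, 43/139=0.3094, 3/139=0.0216, 37/139=0.2662
Σ p₁ᵢp₂ᵢ = 0.070281 + 0.011602 + 0.025185 + 0.006530 + 0.072220 = 0.185818
Σp_1ᵢ² = 0.2442² + 0.1008² + 0.0814² + 0.3023² + 0.2713² = 0.059634 + 0.010161 + 0.006626 + 0.091385 + 0.073604 = 0.241410
Σp_2ᵢ² = 0.2878² + 0.1151² + 0.3094² + 0.0216² + 0.2662² = 0.082829 + 0.013248 + 0.095728 + 0.000467 + 0.070862 = 0.263134
O = 0.185818 / √(0.241410 × 0.263134) = 0.185818 / 0.2520381 = 0.7373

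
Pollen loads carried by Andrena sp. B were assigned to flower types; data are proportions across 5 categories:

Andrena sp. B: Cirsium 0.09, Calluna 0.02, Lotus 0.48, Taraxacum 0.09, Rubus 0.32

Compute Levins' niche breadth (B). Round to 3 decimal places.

2.862

Σpᵢ² = 0.09² + 0.02² + 0.48² + 0.09² + 0.32² = 0.0081 + 0.0004 + 0.2304 + 0.0081 + 0.1024 = 0.3494
B = 1 / 0.3494 = 2.86205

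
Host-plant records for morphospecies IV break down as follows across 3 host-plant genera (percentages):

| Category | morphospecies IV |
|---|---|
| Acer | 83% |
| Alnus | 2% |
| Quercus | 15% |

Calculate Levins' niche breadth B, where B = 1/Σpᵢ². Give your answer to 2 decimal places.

Convert percentages to proportions (divide by 100).
Σpᵢ² = 0.83² + 0.02² + 0.15² = 0.6889 + 0.0004 + 0.0225 = 0.7118
B = 1 / 0.7118 = 1.4049

1.40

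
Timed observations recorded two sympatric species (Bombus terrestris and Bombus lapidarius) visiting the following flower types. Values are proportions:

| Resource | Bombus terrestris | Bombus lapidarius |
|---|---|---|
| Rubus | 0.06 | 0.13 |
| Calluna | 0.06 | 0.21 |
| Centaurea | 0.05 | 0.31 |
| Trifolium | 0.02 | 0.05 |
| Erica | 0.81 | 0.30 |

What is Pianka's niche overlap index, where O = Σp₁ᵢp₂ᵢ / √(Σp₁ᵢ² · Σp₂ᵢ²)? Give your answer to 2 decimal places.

Σ p₁ᵢp₂ᵢ = 0.0078 + 0.0126 + 0.0155 + 0.0010 + 0.2430 = 0.2799
Σp_1ᵢ² = 0.06² + 0.06² + 0.05² + 0.02² + 0.81² = 0.0036 + 0.0036 + 0.0025 + 0.0004 + 0.6561 = 0.6662
Σp_2ᵢ² = 0.13² + 0.21² + 0.31² + 0.05² + 0.30² = 0.0169 + 0.0441 + 0.0961 + 0.0025 + 0.0900 = 0.2496
O = 0.2799 / √(0.6662 × 0.2496) = 0.2799 / 0.40778 = 0.6864

0.69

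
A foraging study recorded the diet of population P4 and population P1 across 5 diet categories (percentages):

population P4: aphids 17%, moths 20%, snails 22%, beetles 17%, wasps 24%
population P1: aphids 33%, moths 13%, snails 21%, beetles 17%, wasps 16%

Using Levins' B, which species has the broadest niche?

Convert percentages to proportions (divide by 100).
Σp_P4ᵢ² = 0.17² + 0.20² + 0.22² + 0.17² + 0.24² = 0.0289 + 0.0400 + 0.0484 + 0.0289 + 0.0576 = 0.2038
B_P4 = 1 / 0.2038 = 4.9068
Σp_P1ᵢ² = 0.33² + 0.13² + 0.21² + 0.17² + 0.16² = 0.1089 + 0.0169 + 0.0441 + 0.0289 + 0.0256 = 0.2244
B_P1 = 1 / 0.2244 = 4.4563
Highest B → broadest niche (most generalist): population P4 (B = 4.91).

population P4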